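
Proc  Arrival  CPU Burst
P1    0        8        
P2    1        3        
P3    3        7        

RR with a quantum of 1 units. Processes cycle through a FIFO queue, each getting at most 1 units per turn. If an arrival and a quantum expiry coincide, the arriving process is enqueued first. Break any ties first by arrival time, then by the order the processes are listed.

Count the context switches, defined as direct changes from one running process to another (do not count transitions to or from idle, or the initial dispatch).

Schedule: | P1 0-1 | P2 1-2 | P1 2-3 | P2 3-4 | P3 4-5 | P1 5-6 | P2 6-7 | P3 7-8 | P1 8-9 | P3 9-10 | P1 10-11 | P3 11-12 | P1 12-13 | P3 13-14 | P1 14-15 | P3 15-16 | P1 16-17 | P3 17-18 |
Completion: P1=17  P2=7  P3=18

17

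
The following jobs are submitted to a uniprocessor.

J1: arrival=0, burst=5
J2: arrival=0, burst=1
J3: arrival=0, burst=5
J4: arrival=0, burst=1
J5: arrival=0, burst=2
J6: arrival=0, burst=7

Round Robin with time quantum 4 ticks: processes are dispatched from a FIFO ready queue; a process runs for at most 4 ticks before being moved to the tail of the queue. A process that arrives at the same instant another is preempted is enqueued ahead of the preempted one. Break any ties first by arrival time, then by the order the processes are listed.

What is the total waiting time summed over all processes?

Timeline: | J1 0-4 | J2 4-5 | J3 5-9 | J4 9-10 | J5 10-12 | J6 12-16 | J1 16-17 | J3 17-18 | J6 18-21 |
Completion: J1=17  J2=5  J3=18  J4=10  J5=12  J6=21
Turnaround (C−A): J1=17  J2=5  J3=18  J4=10  J5=12  J6=21
Waiting = turnaround − burst: J1=12, J2=4, J3=13, J4=9, J5=10, J6=14
Total waiting = 12 + 4 + 13 + 9 + 10 + 14 = 62

62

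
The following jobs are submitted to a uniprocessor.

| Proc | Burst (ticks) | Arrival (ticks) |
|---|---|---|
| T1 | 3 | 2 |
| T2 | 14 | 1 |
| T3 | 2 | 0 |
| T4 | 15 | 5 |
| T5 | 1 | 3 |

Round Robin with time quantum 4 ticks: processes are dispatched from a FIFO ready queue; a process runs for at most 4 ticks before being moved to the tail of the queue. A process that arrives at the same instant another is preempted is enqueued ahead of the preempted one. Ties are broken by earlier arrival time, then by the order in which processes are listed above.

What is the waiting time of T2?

Schedule: | T3 0-2 | T2 2-6 | T1 6-9 | T5 9-10 | T4 10-14 | T2 14-18 | T4 18-22 | T2 22-26 | T4 26-30 | T2 30-32 | T4 32-35 |
Completion: T1=9  T2=32  T3=2  T4=35  T5=10
Waiting(T2) = turnaround − burst = 31 − 14 = 17

17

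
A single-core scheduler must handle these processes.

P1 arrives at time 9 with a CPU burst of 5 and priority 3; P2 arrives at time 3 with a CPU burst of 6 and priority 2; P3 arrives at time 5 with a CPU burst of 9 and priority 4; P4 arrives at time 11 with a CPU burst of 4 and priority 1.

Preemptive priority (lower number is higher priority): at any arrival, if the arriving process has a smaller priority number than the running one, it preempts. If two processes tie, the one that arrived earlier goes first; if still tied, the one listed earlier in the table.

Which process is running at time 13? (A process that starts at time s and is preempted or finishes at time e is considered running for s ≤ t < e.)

Gantt: | idle 0-3 | P2 3-9 | P1 9-11 | P4 11-15 | P1 15-18 | P3 18-27 |
Completion: P1=18  P2=9  P3=27  P4=15
Turnaround (C−A): P1=9  P2=6  P3=22  P4=4

P4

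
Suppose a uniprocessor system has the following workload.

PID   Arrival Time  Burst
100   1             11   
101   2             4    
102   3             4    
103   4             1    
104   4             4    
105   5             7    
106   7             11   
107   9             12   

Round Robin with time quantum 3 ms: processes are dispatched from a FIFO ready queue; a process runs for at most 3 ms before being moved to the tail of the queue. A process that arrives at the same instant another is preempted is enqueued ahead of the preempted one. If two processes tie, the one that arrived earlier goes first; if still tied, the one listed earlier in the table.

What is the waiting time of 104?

21

Gantt: | idle 0-1 | 100 1-4 | 101 4-7 | 102 7-10 | 103 10-11 | 104 11-14 | 100 14-17 | 105 17-20 | 106 20-23 | 101 23-24 | 107 24-27 | 102 27-28 | 104 28-29 | 100 29-32 | 105 32-35 | 106 35-38 | 107 38-41 | 100 41-43 | 105 43-44 | 106 44-47 | 107 47-50 | 106 50-52 | 107 52-55 |
Completion: 100=43  101=24  102=28  103=11  104=29  105=44  106=52  107=55
Waiting(104) = turnaround − burst = 25 − 4 = 21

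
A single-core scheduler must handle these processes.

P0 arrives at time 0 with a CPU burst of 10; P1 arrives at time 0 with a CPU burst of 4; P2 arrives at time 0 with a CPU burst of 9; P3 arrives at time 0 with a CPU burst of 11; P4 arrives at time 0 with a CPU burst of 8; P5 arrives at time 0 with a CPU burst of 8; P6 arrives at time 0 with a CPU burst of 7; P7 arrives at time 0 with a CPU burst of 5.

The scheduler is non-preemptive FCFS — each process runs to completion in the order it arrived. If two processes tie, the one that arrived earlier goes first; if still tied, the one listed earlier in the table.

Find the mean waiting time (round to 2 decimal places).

28.75

Gantt: | P0 0-10 | P1 10-14 | P2 14-23 | P3 23-34 | P4 34-42 | P5 42-50 | P6 50-57 | P7 57-62 |
Completion: P0=10  P1=14  P2=23  P3=34  P4=42  P5=50  P6=57  P7=62
Waiting times: P0=0, P1=10, P2=14, P3=23, P4=34, P5=42, P6=50, P7=57
Average waiting = (0+10+14+23+34+42+50+57) / 8 = 230/8 = 28.75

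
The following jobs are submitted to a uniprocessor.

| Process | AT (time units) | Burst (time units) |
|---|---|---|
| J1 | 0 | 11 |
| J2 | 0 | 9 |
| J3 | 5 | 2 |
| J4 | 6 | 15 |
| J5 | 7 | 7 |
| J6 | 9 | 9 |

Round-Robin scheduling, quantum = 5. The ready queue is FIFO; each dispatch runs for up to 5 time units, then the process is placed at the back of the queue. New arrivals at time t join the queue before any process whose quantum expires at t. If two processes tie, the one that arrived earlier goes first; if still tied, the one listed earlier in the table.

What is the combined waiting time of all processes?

Gantt: | J1 0-5 | J2 5-10 | J3 10-12 | J1 12-17 | J4 17-22 | J5 22-27 | J6 27-32 | J2 32-36 | J1 36-37 | J4 37-42 | J5 42-44 | J6 44-48 | J4 48-53 |
Completion: J1=37  J2=36  J3=12  J4=53  J5=44  J6=48
Waiting = turnaround − burst: J1=26, J2=27, J3=5, J4=32, J5=30, J6=30
Total waiting = 26 + 27 + 5 + 32 + 30 + 30 = 150

150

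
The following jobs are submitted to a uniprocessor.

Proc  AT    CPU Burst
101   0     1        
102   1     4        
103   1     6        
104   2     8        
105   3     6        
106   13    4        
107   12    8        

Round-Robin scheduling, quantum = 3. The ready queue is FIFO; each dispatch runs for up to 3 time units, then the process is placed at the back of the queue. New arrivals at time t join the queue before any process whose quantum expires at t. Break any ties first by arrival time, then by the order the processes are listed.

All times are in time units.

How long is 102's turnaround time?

Timeline: | 101 0-1 | 102 1-4 | 103 4-7 | 104 7-10 | 105 10-13 | 102 13-14 | 103 14-17 | 104 17-20 | 107 20-23 | 106 23-26 | 105 26-29 | 104 29-31 | 107 31-34 | 106 34-35 | 107 35-37 |
Completion: 101=1  102=14  103=17  104=31  105=29  106=35  107=37
Turnaround (C−A): 101=1  102=13  103=16  104=29  105=26  106=22  107=25
Turnaround(102) = completion − arrival = 14 − 1 = 13

13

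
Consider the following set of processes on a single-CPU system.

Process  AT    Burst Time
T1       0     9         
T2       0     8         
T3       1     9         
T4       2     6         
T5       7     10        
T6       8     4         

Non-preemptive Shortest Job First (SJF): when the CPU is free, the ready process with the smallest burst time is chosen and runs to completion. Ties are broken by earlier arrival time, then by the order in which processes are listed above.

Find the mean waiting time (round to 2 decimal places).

13.83

Timeline: | T2 0-8 | T6 8-12 | T4 12-18 | T1 18-27 | T3 27-36 | T5 36-46 |
Completion: T1=27  T2=8  T3=36  T4=18  T5=46  T6=12
Turnaround (C−A): T1=27  T2=8  T3=35  T4=16  T5=39  T6=4
Waiting times: T1=18, T2=0, T3=26, T4=10, T5=29, T6=0
Average waiting = (18+0+26+10+29+0) / 6 = 83/6 = 13.83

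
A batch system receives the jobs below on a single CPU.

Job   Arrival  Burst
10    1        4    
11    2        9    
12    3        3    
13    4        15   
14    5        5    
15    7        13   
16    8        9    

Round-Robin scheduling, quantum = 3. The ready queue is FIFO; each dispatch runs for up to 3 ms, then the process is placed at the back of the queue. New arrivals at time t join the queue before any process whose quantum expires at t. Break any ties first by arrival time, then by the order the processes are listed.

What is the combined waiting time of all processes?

170

Timeline: | idle 0-1 | 10 1-4 | 11 4-7 | 12 7-10 | 13 10-13 | 10 13-14 | 14 14-17 | 15 17-20 | 11 20-23 | 16 23-26 | 13 26-29 | 14 29-31 | 15 31-34 | 11 34-37 | 16 37-40 | 13 40-43 | 15 43-46 | 16 46-49 | 13 49-52 | 15 52-55 | 13 55-58 | 15 58-59 |
Completion: 10=14  11=37  12=10  13=58  14=31  15=59  16=49
Turnaround (C−A): 10=13  11=35  12=7  13=54  14=26  15=52  16=41
Waiting = turnaround − burst: 10=9, 11=26, 12=4, 13=39, 14=21, 15=39, 16=32
Total waiting = 9 + 26 + 4 + 39 + 21 + 39 + 32 = 170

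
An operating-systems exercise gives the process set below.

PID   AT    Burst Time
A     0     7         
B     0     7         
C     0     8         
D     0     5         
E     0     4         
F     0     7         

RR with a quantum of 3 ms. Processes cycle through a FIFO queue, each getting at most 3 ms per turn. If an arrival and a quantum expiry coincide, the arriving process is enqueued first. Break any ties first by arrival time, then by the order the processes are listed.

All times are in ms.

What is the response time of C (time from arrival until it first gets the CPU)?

6

Schedule: | A 0-3 | B 3-6 | C 6-9 | D 9-12 | E 12-15 | F 15-18 | A 18-21 | B 21-24 | C 24-27 | D 27-29 | E 29-30 | F 30-33 | A 33-34 | B 34-35 | C 35-37 | F 37-38 |
Completion: A=34  B=35  C=37  D=29  E=30  F=38
Turnaround (C−A): A=34  B=35  C=37  D=29  E=30  F=38
Response(C) = first start − arrival = 6 − 0 = 6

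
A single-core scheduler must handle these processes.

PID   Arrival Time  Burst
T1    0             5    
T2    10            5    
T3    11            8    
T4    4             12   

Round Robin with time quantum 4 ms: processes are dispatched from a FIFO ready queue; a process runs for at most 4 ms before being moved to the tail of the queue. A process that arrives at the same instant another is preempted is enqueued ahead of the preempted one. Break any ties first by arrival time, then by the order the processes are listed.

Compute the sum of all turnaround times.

65

Schedule: | T1 0-4 | T4 4-8 | T1 8-9 | T4 9-13 | T2 13-17 | T3 17-21 | T4 21-25 | T2 25-26 | T3 26-30 |
Completion: T1=9  T2=26  T3=30  T4=25
Turnaround = completion − arrival: T1=9, T2=16, T3=19, T4=21
Total turnaround = 9 + 16 + 19 + 21 = 65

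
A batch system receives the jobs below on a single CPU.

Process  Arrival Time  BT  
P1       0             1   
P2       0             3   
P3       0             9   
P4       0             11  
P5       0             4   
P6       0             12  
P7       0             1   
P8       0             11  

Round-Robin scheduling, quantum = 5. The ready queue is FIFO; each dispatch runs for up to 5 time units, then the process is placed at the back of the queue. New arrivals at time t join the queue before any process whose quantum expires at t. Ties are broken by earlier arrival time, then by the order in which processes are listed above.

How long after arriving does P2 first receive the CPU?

Gantt: | P1 0-1 | P2 1-4 | P3 4-9 | P4 9-14 | P5 14-18 | P6 18-23 | P7 23-24 | P8 24-29 | P3 29-33 | P4 33-38 | P6 38-43 | P8 43-48 | P4 48-49 | P6 49-51 | P8 51-52 |
Completion: P1=1  P2=4  P3=33  P4=49  P5=18  P6=51  P7=24  P8=52
Response(P2) = first start − arrival = 1 − 0 = 1

1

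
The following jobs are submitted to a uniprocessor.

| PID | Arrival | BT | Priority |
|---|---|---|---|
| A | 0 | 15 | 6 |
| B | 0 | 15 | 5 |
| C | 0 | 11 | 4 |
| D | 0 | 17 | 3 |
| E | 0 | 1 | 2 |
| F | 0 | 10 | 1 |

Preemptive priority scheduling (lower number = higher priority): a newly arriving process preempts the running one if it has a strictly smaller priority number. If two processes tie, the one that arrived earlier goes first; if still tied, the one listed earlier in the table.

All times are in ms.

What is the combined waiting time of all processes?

Gantt: | F 0-10 | E 10-11 | D 11-28 | C 28-39 | B 39-54 | A 54-69 |
Completion: A=69  B=54  C=39  D=28  E=11  F=10
Waiting = turnaround − burst: A=54, B=39, C=28, D=11, E=10, F=0
Total waiting = 54 + 39 + 28 + 11 + 10 + 0 = 142

142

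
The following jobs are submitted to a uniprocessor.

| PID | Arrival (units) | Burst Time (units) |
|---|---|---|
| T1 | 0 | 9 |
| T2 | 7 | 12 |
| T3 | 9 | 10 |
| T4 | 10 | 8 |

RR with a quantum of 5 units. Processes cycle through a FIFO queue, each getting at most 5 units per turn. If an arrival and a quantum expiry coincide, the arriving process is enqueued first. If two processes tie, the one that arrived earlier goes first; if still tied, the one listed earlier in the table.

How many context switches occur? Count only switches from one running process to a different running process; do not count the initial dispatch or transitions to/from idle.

7

Gantt: | T1 0-9 | T2 9-14 | T3 14-19 | T4 19-24 | T2 24-29 | T3 29-34 | T4 34-37 | T2 37-39 |
Completion: T1=9  T2=39  T3=34  T4=37
Turnaround (C−A): T1=9  T2=32  T3=25  T4=27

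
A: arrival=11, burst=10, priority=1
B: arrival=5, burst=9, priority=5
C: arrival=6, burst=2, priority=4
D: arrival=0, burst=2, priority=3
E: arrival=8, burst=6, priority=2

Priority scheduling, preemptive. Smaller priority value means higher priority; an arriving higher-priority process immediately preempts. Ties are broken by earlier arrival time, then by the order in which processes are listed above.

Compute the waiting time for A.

0

Timeline: | D 0-2 | idle 2-5 | B 5-6 | C 6-8 | E 8-11 | A 11-21 | E 21-24 | B 24-32 |
Completion: A=21  B=32  C=8  D=2  E=24
Waiting(A) = turnaround − burst = 10 − 10 = 0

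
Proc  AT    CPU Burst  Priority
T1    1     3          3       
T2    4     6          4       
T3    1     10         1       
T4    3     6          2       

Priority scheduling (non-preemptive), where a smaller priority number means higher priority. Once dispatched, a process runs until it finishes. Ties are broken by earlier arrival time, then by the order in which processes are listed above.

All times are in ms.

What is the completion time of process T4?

Gantt: | idle 0-1 | T3 1-11 | T4 11-17 | T1 17-20 | T2 20-26 |
Completion: T1=20  T2=26  T3=11  T4=17
Turnaround (C−A): T1=19  T2=22  T3=10  T4=14

17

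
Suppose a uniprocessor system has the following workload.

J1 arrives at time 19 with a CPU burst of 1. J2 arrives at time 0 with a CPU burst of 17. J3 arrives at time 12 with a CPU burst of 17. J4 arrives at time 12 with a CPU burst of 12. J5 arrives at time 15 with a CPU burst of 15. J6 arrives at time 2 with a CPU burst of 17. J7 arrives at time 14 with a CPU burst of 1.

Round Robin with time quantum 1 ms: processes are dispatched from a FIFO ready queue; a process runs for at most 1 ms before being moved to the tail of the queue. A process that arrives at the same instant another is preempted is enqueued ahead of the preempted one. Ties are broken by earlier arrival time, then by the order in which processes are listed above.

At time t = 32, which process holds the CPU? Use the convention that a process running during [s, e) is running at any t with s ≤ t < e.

Gantt: | J2 0-2 | J6 2-3 | J2 3-4 | J6 4-5 | J2 5-6 | J6 6-7 | J2 7-8 | J6 8-9 | J2 9-10 | J6 10-11 | J2 11-12 | J6 12-13 | J3 13-14 | J4 14-15 | J2 15-16 | J6 16-17 | J7 17-18 | J3 18-19 | J5 19-20 | J4 20-21 | J2 21-22 | J6 22-23 | J1 23-24 | J3 24-25 | J5 25-26 | J4 26-27 | J2 27-28 | J6 28-29 | J3 29-30 | J5 30-31 | J4 31-32 | J2 32-33 | J6 33-34 | J3 34-35 | J5 35-36 | J4 36-37 | J2 37-38 | J6 38-39 | J3 39-40 | J5 40-41 | J4 41-42 | J2 42-43 | J6 43-44 | J3 44-45 | J5 45-46 | J4 46-47 | J2 47-48 | J6 48-49 | J3 49-50 | J5 50-51 | J4 51-52 | J2 52-53 | J6 53-54 | J3 54-55 | J5 55-56 | J4 56-57 | J2 57-58 | J6 58-59 | J3 59-60 | J5 60-61 | J4 61-62 | J2 62-63 | J6 63-64 | J3 64-65 | J5 65-66 | J4 66-67 | J6 67-68 | J3 68-69 | J5 69-70 | J4 70-71 | J3 71-72 | J5 72-73 | J3 73-74 | J5 74-75 | J3 75-76 | J5 76-77 | J3 77-78 | J5 78-79 | J3 79-80 |
Completion: J1=24  J2=63  J3=80  J4=71  J5=79  J6=68  J7=18
Turnaround (C−A): J1=5  J2=63  J3=68  J4=59  J5=64  J6=66  J7=4

J2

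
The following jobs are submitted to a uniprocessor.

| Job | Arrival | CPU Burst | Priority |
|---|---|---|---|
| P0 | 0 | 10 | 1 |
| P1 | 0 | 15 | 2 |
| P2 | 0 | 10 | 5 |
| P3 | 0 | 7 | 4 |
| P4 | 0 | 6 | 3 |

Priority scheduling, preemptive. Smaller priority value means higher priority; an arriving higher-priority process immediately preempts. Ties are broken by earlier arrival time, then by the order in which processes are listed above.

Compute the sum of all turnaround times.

Timeline: | P0 0-10 | P1 10-25 | P4 25-31 | P3 31-38 | P2 38-48 |
Completion: P0=10  P1=25  P2=48  P3=38  P4=31
Turnaround = completion − arrival: P0=10, P1=25, P2=48, P3=38, P4=31
Total turnaround = 10 + 25 + 48 + 38 + 31 = 152

152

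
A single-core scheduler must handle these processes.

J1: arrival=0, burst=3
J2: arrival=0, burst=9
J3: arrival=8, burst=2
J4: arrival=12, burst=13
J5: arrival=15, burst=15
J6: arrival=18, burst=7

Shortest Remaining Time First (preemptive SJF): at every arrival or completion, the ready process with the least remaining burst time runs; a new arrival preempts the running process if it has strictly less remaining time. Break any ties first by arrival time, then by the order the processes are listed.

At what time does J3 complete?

10

Gantt: | J1 0-3 | J2 3-8 | J3 8-10 | J2 10-14 | J4 14-18 | J6 18-25 | J4 25-34 | J5 34-49 |
Completion: J1=3  J2=14  J3=10  J4=34  J5=49  J6=25
Turnaround (C−A): J1=3  J2=14  J3=2  J4=22  J5=34  J6=7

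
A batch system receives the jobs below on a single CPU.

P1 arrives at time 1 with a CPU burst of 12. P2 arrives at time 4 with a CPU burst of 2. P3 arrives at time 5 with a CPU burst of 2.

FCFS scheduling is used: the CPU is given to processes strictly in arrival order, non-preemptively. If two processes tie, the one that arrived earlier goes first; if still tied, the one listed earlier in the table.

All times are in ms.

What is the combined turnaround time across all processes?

Gantt: | idle 0-1 | P1 1-13 | P2 13-15 | P3 15-17 |
Completion: P1=13  P2=15  P3=17
Turnaround (C−A): P1=12  P2=11  P3=12
Turnaround = completion − arrival: P1=12, P2=11, P3=12
Total turnaround = 12 + 11 + 12 = 35

35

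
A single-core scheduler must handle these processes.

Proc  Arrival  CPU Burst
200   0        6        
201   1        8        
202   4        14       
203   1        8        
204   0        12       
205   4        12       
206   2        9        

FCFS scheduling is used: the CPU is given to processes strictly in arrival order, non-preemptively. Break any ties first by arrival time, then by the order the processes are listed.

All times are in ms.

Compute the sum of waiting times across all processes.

172

Schedule: | 200 0-6 | 204 6-18 | 201 18-26 | 203 26-34 | 206 34-43 | 202 43-57 | 205 57-69 |
Completion: 200=6  201=26  202=57  203=34  204=18  205=69  206=43
Turnaround (C−A): 200=6  201=25  202=53  203=33  204=18  205=65  206=41
Waiting = turnaround − burst: 200=0, 201=17, 202=39, 203=25, 204=6, 205=53, 206=32
Total waiting = 0 + 17 + 39 + 25 + 6 + 53 + 32 = 172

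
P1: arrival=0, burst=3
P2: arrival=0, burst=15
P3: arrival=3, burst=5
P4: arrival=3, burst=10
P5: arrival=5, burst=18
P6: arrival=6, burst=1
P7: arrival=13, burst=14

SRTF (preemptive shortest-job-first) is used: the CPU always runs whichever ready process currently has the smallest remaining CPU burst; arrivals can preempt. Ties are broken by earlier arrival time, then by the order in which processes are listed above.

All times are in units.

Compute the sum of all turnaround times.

Schedule: | P1 0-3 | P3 3-6 | P6 6-7 | P3 7-9 | P4 9-19 | P7 19-33 | P2 33-48 | P5 48-66 |
Completion: P1=3  P2=48  P3=9  P4=19  P5=66  P6=7  P7=33
Turnaround (C−A): P1=3  P2=48  P3=6  P4=16  P5=61  P6=1  P7=20
Turnaround = completion − arrival: P1=3, P2=48, P3=6, P4=16, P5=61, P6=1, P7=20
Total turnaround = 3 + 48 + 6 + 16 + 61 + 1 + 20 = 155

155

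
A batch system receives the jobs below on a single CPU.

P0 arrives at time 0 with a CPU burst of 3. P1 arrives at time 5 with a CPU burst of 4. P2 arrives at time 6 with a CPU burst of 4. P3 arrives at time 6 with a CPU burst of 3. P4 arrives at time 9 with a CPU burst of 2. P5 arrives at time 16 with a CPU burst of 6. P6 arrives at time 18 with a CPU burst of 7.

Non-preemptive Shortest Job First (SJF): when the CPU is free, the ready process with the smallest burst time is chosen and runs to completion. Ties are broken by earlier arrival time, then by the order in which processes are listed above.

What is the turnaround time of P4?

2

Schedule: | P0 0-3 | idle 3-5 | P1 5-9 | P4 9-11 | P3 11-14 | P2 14-18 | P5 18-24 | P6 24-31 |
Completion: P0=3  P1=9  P2=18  P3=14  P4=11  P5=24  P6=31
Turnaround (C−A): P0=3  P1=4  P2=12  P3=8  P4=2  P5=8  P6=13
Turnaround(P4) = completion − arrival = 11 − 9 = 2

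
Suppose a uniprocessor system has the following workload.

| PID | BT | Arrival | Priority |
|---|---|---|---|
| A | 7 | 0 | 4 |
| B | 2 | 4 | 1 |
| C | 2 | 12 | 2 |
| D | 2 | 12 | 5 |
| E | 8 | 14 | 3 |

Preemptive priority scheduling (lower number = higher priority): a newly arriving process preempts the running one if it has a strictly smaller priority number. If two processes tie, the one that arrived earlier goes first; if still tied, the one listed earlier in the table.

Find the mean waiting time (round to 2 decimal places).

Gantt: | A 0-4 | B 4-6 | A 6-9 | idle 9-12 | C 12-14 | E 14-22 | D 22-24 |
Completion: A=9  B=6  C=14  D=24  E=22
Waiting times: A=2, B=0, C=0, D=10, E=0
Average waiting = (2+0+0+10+0) / 5 = 12/5 = 2.40

2.40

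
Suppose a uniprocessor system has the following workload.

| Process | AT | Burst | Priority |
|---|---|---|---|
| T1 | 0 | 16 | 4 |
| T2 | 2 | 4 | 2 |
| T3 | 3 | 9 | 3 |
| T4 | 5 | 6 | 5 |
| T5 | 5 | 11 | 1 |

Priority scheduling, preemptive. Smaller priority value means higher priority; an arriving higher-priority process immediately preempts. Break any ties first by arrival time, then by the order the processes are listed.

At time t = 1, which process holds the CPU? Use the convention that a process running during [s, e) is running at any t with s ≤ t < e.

Schedule: | T1 0-2 | T2 2-5 | T5 5-16 | T2 16-17 | T3 17-26 | T1 26-40 | T4 40-46 |
Completion: T1=40  T2=17  T3=26  T4=46  T5=16
Turnaround (C−A): T1=40  T2=15  T3=23  T4=41  T5=11

T1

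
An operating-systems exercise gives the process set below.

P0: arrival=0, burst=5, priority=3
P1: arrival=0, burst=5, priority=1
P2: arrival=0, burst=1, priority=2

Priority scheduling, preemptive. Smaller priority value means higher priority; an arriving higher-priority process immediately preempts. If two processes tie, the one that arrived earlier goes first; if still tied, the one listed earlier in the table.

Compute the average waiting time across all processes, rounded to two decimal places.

Gantt: | P1 0-5 | P2 5-6 | P0 6-11 |
Completion: P0=11  P1=5  P2=6
Waiting times: P0=6, P1=0, P2=5
Average waiting = (6+0+5) / 3 = 11/3 = 3.67

3.67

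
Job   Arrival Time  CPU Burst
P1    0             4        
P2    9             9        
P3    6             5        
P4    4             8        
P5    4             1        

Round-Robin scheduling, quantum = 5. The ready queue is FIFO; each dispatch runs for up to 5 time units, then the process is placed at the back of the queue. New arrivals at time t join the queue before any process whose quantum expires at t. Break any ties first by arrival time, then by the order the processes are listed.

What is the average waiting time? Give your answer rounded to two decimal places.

5.80

Gantt: | P1 0-4 | P4 4-9 | P5 9-10 | P3 10-15 | P2 15-20 | P4 20-23 | P2 23-27 |
Completion: P1=4  P2=27  P3=15  P4=23  P5=10
Turnaround (C−A): P1=4  P2=18  P3=9  P4=19  P5=6
Waiting times: P1=0, P2=9, P3=4, P4=11, P5=5
Average waiting = (0+9+4+11+5) / 5 = 29/5 = 5.80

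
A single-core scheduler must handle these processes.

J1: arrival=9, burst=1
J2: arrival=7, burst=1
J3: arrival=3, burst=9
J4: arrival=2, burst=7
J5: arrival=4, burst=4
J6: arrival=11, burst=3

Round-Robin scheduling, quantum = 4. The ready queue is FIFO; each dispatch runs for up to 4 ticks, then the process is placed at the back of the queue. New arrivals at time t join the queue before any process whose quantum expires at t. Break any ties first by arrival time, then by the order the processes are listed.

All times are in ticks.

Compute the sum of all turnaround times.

Schedule: | idle 0-2 | J4 2-6 | J3 6-10 | J5 10-14 | J4 14-17 | J2 17-18 | J1 18-19 | J3 19-23 | J6 23-26 | J3 26-27 |
Completion: J1=19  J2=18  J3=27  J4=17  J5=14  J6=26
Turnaround (C−A): J1=10  J2=11  J3=24  J4=15  J5=10  J6=15
Turnaround = completion − arrival: J1=10, J2=11, J3=24, J4=15, J5=10, J6=15
Total turnaround = 10 + 11 + 24 + 15 + 10 + 15 = 85

85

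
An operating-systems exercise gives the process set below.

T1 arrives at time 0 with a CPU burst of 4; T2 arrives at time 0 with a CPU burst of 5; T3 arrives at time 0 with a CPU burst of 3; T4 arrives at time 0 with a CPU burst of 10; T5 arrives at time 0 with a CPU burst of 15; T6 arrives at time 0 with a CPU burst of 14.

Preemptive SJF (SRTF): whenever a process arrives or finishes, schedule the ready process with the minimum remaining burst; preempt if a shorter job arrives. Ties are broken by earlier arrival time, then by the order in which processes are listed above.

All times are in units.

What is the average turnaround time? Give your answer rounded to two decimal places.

Timeline: | T3 0-3 | T1 3-7 | T2 7-12 | T4 12-22 | T6 22-36 | T5 36-51 |
Completion: T1=7  T2=12  T3=3  T4=22  T5=51  T6=36
Turnaround (C−A): T1=7  T2=12  T3=3  T4=22  T5=51  T6=36
Turnaround times: T1=7, T2=12, T3=3, T4=22, T5=51, T6=36
Average turnaround = (7+12+3+22+51+36) / 6 = 131/6 = 21.83

21.83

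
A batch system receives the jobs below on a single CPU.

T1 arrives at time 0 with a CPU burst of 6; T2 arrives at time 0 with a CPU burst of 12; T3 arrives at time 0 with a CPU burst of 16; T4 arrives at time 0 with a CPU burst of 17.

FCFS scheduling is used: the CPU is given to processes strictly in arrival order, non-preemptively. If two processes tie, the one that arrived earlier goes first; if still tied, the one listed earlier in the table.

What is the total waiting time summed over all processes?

58

Schedule: | T1 0-6 | T2 6-18 | T3 18-34 | T4 34-51 |
Completion: T1=6  T2=18  T3=34  T4=51
Waiting = turnaround − burst: T1=0, T2=6, T3=18, T4=34
Total waiting = 0 + 6 + 18 + 34 = 58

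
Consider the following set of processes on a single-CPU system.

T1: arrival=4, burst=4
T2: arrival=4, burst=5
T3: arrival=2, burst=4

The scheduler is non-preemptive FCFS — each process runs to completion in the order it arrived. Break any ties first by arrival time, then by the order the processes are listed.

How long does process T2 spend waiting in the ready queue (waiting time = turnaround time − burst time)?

6

Schedule: | idle 0-2 | T3 2-6 | T1 6-10 | T2 10-15 |
Completion: T1=10  T2=15  T3=6
Waiting(T2) = turnaround − burst = 11 − 5 = 6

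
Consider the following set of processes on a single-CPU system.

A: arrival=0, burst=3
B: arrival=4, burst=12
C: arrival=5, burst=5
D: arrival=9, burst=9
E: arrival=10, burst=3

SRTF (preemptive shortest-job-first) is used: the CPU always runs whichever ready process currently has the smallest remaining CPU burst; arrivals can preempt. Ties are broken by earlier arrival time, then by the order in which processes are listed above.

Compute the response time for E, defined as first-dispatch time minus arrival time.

Schedule: | A 0-3 | idle 3-4 | B 4-5 | C 5-10 | E 10-13 | D 13-22 | B 22-33 |
Completion: A=3  B=33  C=10  D=22  E=13
Response(E) = first start − arrival = 10 − 10 = 0

0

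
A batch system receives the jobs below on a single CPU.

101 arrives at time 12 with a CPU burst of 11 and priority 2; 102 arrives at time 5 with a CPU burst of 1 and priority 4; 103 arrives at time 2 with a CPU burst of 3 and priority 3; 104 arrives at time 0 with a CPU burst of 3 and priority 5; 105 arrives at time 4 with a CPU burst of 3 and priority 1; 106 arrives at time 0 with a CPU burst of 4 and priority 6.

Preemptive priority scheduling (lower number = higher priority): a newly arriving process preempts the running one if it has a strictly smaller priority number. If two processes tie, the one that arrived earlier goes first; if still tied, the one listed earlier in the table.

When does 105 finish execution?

7

Gantt: | 104 0-2 | 103 2-4 | 105 4-7 | 103 7-8 | 102 8-9 | 104 9-10 | 106 10-12 | 101 12-23 | 106 23-25 |
Completion: 101=23  102=9  103=8  104=10  105=7  106=25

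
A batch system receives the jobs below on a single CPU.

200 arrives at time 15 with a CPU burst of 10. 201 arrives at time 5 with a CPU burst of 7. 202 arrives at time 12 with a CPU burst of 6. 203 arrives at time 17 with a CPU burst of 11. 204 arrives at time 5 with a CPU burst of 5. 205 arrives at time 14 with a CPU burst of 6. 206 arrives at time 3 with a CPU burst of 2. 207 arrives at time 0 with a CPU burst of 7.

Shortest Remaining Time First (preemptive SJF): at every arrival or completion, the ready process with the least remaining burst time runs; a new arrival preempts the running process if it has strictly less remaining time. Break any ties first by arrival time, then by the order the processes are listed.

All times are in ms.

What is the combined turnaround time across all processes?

Timeline: | 207 0-3 | 206 3-5 | 207 5-9 | 204 9-14 | 202 14-20 | 205 20-26 | 201 26-33 | 200 33-43 | 203 43-54 |
Completion: 200=43  201=33  202=20  203=54  204=14  205=26  206=5  207=9
Turnaround = completion − arrival: 200=28, 201=28, 202=8, 203=37, 204=9, 205=12, 206=2, 207=9
Total turnaround = 28 + 28 + 8 + 37 + 9 + 12 + 2 + 9 = 133

133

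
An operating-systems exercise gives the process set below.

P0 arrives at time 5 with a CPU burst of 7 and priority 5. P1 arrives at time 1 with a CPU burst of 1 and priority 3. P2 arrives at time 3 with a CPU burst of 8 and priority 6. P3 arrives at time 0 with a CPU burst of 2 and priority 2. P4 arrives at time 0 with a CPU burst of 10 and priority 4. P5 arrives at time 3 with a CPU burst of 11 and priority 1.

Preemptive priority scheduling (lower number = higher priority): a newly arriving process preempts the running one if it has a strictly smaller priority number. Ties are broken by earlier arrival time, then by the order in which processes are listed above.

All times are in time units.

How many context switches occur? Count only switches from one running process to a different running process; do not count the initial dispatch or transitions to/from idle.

Schedule: | P3 0-2 | P1 2-3 | P5 3-14 | P4 14-24 | P0 24-31 | P2 31-39 |
Completion: P0=31  P1=3  P2=39  P3=2  P4=24  P5=14
Turnaround (C−A): P0=26  P1=2  P2=36  P3=2  P4=24  P5=11

5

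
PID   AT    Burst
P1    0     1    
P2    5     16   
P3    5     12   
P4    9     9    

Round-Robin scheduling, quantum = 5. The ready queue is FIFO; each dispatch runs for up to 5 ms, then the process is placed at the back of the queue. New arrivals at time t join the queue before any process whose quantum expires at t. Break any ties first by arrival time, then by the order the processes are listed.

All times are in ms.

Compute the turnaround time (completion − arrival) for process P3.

Timeline: | P1 0-1 | idle 1-5 | P2 5-10 | P3 10-15 | P4 15-20 | P2 20-25 | P3 25-30 | P4 30-34 | P2 34-39 | P3 39-41 | P2 41-42 |
Completion: P1=1  P2=42  P3=41  P4=34
Turnaround (C−A): P1=1  P2=37  P3=36  P4=25
Turnaround(P3) = completion − arrival = 41 − 5 = 36

36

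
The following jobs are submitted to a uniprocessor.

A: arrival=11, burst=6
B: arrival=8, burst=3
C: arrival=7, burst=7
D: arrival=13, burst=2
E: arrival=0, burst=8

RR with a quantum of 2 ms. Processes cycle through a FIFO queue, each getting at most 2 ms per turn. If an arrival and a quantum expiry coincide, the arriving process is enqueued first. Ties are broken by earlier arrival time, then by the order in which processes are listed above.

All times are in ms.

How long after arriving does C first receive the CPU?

1

Gantt: | E 0-8 | C 8-10 | B 10-12 | C 12-14 | A 14-16 | B 16-17 | D 17-19 | C 19-21 | A 21-23 | C 23-24 | A 24-26 |
Completion: A=26  B=17  C=24  D=19  E=8
Turnaround (C−A): A=15  B=9  C=17  D=6  E=8
Response(C) = first start − arrival = 8 − 7 = 1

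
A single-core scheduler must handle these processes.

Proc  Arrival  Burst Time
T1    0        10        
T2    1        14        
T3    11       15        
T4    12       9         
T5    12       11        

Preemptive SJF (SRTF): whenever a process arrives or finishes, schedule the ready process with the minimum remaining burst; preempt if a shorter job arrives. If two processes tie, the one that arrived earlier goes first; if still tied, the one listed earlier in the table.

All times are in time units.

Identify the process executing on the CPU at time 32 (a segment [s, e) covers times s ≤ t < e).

T2

Timeline: | T1 0-10 | T2 10-12 | T4 12-21 | T5 21-32 | T2 32-44 | T3 44-59 |
Completion: T1=10  T2=44  T3=59  T4=21  T5=32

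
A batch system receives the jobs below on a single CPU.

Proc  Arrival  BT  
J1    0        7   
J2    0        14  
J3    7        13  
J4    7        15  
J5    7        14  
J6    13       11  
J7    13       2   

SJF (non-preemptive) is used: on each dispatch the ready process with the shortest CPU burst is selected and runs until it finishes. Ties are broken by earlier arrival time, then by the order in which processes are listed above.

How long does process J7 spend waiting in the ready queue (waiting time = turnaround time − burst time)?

7

Gantt: | J1 0-7 | J3 7-20 | J7 20-22 | J6 22-33 | J2 33-47 | J5 47-61 | J4 61-76 |
Completion: J1=7  J2=47  J3=20  J4=76  J5=61  J6=33  J7=22
Waiting(J7) = turnaround − burst = 9 − 2 = 7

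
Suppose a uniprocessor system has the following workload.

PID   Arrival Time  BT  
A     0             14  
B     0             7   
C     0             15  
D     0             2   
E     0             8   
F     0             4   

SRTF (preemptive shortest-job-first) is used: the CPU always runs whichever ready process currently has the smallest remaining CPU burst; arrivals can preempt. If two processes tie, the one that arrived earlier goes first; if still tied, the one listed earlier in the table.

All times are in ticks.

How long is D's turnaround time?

Timeline: | D 0-2 | F 2-6 | B 6-13 | E 13-21 | A 21-35 | C 35-50 |
Completion: A=35  B=13  C=50  D=2  E=21  F=6
Turnaround(D) = completion − arrival = 2 − 0 = 2

2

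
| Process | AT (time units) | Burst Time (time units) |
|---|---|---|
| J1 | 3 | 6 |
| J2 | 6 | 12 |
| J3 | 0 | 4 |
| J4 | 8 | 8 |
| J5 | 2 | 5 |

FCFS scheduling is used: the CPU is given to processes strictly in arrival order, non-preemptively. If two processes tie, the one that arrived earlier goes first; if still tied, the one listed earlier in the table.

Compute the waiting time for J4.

Timeline: | J3 0-4 | J5 4-9 | J1 9-15 | J2 15-27 | J4 27-35 |
Completion: J1=15  J2=27  J3=4  J4=35  J5=9
Turnaround (C−A): J1=12  J2=21  J3=4  J4=27  J5=7
Waiting(J4) = turnaround − burst = 27 − 8 = 19

19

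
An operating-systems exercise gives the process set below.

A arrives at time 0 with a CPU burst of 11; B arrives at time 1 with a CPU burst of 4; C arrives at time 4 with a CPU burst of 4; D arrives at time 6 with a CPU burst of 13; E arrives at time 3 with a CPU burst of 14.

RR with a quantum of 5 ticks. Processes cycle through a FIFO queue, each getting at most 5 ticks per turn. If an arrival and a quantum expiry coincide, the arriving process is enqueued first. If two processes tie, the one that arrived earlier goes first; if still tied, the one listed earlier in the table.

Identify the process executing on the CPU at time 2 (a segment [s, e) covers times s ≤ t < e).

Timeline: | A 0-5 | B 5-9 | E 9-14 | C 14-18 | A 18-23 | D 23-28 | E 28-33 | A 33-34 | D 34-39 | E 39-43 | D 43-46 |
Completion: A=34  B=9  C=18  D=46  E=43
Turnaround (C−A): A=34  B=8  C=14  D=40  E=40

A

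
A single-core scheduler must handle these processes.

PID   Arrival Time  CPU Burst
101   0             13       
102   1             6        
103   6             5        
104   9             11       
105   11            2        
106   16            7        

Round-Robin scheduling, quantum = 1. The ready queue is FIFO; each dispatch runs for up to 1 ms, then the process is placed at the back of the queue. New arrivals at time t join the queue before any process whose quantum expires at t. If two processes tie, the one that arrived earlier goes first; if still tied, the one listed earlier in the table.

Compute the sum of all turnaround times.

146

Gantt: | 101 0-1 | 102 1-2 | 101 2-3 | 102 3-4 | 101 4-5 | 102 5-6 | 101 6-7 | 103 7-8 | 102 8-9 | 101 9-10 | 103 10-11 | 104 11-12 | 102 12-13 | 101 13-14 | 105 14-15 | 103 15-16 | 104 16-17 | 102 17-18 | 101 18-19 | 105 19-20 | 106 20-21 | 103 21-22 | 104 22-23 | 101 23-24 | 106 24-25 | 103 25-26 | 104 26-27 | 101 27-28 | 106 28-29 | 104 29-30 | 101 30-31 | 106 31-32 | 104 32-33 | 101 33-34 | 106 34-35 | 104 35-36 | 101 36-37 | 106 37-38 | 104 38-39 | 101 39-40 | 106 40-41 | 104 41-44 |
Completion: 101=40  102=18  103=26  104=44  105=20  106=41
Turnaround = completion − arrival: 101=40, 102=17, 103=20, 104=35, 105=9, 106=25
Total turnaround = 40 + 17 + 20 + 35 + 9 + 25 = 146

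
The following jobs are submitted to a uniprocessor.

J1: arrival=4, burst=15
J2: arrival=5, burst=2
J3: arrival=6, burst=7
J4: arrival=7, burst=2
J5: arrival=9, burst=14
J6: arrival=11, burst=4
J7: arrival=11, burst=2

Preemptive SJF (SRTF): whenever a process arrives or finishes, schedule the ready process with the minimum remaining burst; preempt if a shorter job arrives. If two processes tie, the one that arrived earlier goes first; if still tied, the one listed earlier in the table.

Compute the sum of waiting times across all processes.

Gantt: | idle 0-4 | J1 4-5 | J2 5-7 | J4 7-9 | J3 9-11 | J7 11-13 | J6 13-17 | J3 17-22 | J1 22-36 | J5 36-50 |
Completion: J1=36  J2=7  J3=22  J4=9  J5=50  J6=17  J7=13
Turnaround (C−A): J1=32  J2=2  J3=16  J4=2  J5=41  J6=6  J7=2
Waiting = turnaround − burst: J1=17, J2=0, J3=9, J4=0, J5=27, J6=2, J7=0
Total waiting = 17 + 0 + 9 + 0 + 27 + 2 + 0 = 55

55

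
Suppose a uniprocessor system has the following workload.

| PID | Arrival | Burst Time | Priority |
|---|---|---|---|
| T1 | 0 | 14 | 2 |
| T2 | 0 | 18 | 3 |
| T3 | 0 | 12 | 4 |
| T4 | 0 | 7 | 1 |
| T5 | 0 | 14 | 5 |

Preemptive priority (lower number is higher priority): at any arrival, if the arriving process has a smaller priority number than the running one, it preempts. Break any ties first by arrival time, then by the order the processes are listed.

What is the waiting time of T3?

39

Timeline: | T4 0-7 | T1 7-21 | T2 21-39 | T3 39-51 | T5 51-65 |
Completion: T1=21  T2=39  T3=51  T4=7  T5=65
Turnaround (C−A): T1=21  T2=39  T3=51  T4=7  T5=65
Waiting(T3) = turnaround − burst = 51 − 12 = 39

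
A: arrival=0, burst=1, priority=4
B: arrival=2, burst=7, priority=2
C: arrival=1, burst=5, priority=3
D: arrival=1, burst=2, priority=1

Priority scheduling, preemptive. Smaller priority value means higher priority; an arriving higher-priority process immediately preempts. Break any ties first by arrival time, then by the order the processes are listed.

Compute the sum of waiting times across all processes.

10

Schedule: | A 0-1 | D 1-3 | B 3-10 | C 10-15 |
Completion: A=1  B=10  C=15  D=3
Turnaround (C−A): A=1  B=8  C=14  D=2
Waiting = turnaround − burst: A=0, B=1, C=9, D=0
Total waiting = 0 + 1 + 9 + 0 = 10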